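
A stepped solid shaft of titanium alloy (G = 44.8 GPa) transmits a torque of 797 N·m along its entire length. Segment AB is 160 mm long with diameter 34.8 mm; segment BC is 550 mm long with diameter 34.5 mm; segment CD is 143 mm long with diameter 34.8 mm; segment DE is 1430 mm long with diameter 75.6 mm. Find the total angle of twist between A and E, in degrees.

J_AB = π(0.0348)⁴/32 = 1.44×10^-7 m⁴; J_BC = π(0.0345)⁴/32 = 1.39×10^-7 m⁴; J_CD = π(0.0348)⁴/32 = 1.44×10^-7 m⁴; J_DE = π(0.0756)⁴/32 = 3.21×10^-6 m⁴.
θ = (T/G)·Σ L_i/J_i = (797.0/44.8×10⁹)·(0.160/1.44×10^-7 + 0.550/1.39×10^-7 + 0.143/1.44×10^-7 + 1.43/3.21×10^-6) = 0.1157 rad.

6.63°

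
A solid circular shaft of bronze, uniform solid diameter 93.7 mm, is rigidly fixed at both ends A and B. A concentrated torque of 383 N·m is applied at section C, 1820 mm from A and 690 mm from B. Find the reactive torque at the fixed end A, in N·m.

With uniform GJ and both ends fixed, compatibility θ_AC = θ_CB gives T_A·a = T_B·b, together with T_A + T_B = T₀.
T_A = T₀·b/(a+b) = 383.0·690/2510 = 105.3 N·m; T_B = 277.7 N·m.

105 N·m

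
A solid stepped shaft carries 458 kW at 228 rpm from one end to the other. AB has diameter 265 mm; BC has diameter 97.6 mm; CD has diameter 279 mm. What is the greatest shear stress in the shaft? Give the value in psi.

15200 psi

ω = 2π·228/60 = 23.88 rad/s, so T = P/ω = 458×10³ / 23.88 = 19180 N·m.
Under the same torque, τ_max = 16T/(πd³) is largest where d is smallest — segment BC (d = 97.6 mm).
τ_max = 16·19180/(π·(0.0976)³) = 1.051×10^8 Pa.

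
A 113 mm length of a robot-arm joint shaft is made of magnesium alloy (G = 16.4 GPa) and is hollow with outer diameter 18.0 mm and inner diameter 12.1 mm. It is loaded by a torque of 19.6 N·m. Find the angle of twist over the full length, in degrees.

J = π(d_o⁴ − d_i⁴)/32 = π(0.0180⁴ − 0.0121⁴)/32 = 8.202×10^-9 m⁴.
θ = T·L/(G·J) = 19.60 × 0.113 / (16.4×10⁹ × 8.202×10^-9) = 0.01647 rad.

0.943°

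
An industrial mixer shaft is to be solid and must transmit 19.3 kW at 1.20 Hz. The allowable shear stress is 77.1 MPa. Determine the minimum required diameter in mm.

ω = 2π·1.20 = 7.540 rad/s, so T = P/ω = 19.3×10³ / 7.540 = 2560 N·m.
For a solid shaft τ_max = 16T/(πd³), so d = (16T/(π τ_allow))^(1/3) = (16·2560/(π·7.71×10^7))^(1/3) = 0.05530 m.

55.3 mm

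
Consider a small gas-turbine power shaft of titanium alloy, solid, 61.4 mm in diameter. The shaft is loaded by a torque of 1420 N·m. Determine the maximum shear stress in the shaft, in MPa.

31.2 MPa

J = πd⁴/32 = π(0.0614)⁴/32 = 1.395×10^-6 m⁴.
τ_max = T·r/J = 1420 × 0.0307 / 1.395×10^-6 = 3.124×10^7 Pa.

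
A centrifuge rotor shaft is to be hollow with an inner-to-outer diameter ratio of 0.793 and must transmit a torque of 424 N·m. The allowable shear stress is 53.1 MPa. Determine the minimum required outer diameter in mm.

40.7 mm

For a hollow shaft with d_i/d_o = 0.793: τ_max = 16T/(π d_o³ (1−k⁴)), so d_o = [16T/(π τ_allow (1−k⁴))]^(1/3) = [16·424.0/(π·5.31×10^7·0.6045)]^(1/3) = 0.04067 m.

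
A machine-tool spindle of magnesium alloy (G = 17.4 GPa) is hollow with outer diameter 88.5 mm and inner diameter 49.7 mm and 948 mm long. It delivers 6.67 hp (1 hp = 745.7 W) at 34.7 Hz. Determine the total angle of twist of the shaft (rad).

ω = 2π·34.7 = 218.0 rad/s, so T = P/ω = 6.67×745.7 / 218.0 = 22.81 N·m.
J = π(d_o⁴ − d_i⁴)/32 = π(0.0885⁴ − 0.0497⁴)/32 = 5.423×10^-6 m⁴.
θ = T·L/(G·J) = 22.81 × 0.948 / (17.4×10⁹ × 5.423×10^-6) = 2.292×10^-4 rad.

2.29e-4 rad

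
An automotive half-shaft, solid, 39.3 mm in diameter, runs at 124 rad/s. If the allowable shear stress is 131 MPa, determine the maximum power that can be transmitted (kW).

194 kW

J = πd⁴/32 = π(0.0393)⁴/32 = 2.342×10^-7 m⁴.
T_max = τ_allow·J/r = 1.31×10^8 × 2.342×10^-7 / 0.0196 = 1561 N·m.
ω = 124 rad/s, so P_max = T_max·ω = 1.936×10^5 W.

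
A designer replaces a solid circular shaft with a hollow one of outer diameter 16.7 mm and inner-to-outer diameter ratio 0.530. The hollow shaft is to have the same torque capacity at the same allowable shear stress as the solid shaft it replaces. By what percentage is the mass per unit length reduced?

Equal τ_max and T ⇒ the solid shaft needs d_s³ = d_o³(1−k⁴), so d_s = 16.7·(1−0.530⁴)^(1/3) = 16.25 mm.
Area ratio A_h/A_s = d_o²(1−k²)/d_s² = (1−k²)/(1−k⁴)^(2/3) = 0.7596.
Mass saving = 1 − 0.7596 = 24.0 %.

24.0 %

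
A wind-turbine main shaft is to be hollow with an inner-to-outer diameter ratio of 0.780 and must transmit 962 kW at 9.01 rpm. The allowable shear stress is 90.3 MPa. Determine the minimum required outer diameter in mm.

ω = 2π·9.01/60 = 0.9435 rad/s, so T = P/ω = 962×10³ / 0.9435 = 1.020e6 N·m.
For a hollow shaft with d_i/d_o = 0.780: τ_max = 16T/(π d_o³ (1−k⁴)), so d_o = [16T/(π τ_allow (1−k⁴))]^(1/3) = [16·1.020e6/(π·9.03×10^7·0.6298)]^(1/3) = 0.4503 m.

450 mm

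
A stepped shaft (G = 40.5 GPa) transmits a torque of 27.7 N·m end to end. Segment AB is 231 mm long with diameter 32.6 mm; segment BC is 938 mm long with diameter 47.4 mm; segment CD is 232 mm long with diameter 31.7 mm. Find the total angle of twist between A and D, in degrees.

0.248°

J_AB = π(0.0326)⁴/32 = 1.11×10^-7 m⁴; J_BC = π(0.0474)⁴/32 = 4.96×10^-7 m⁴; J_CD = π(0.0317)⁴/32 = 9.91×10^-8 m⁴.
θ = (T/G)·Σ L_i/J_i = (27.70/40.5×10⁹)·(0.231/1.11×10^-7 + 0.938/4.96×10^-7 + 0.232/9.91×10^-8) = 4.320×10^-3 rad.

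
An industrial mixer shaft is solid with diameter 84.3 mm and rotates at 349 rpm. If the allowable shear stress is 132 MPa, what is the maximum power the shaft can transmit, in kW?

567 kW

J = πd⁴/32 = π(0.0843)⁴/32 = 4.958×10^-6 m⁴.
T_max = τ_allow·J/r = 1.32×10^8 × 4.958×10^-6 / 0.0421 = 15530 N·m.
ω = 2π·349/60 = 36.55 rad/s, so P_max = T_max·ω = 5.675×10^5 W.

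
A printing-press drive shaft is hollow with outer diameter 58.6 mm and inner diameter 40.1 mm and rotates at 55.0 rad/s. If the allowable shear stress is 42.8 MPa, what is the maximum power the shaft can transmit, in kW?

J = π(d_o⁴ − d_i⁴)/32 = π(0.0586⁴ − 0.0401⁴)/32 = 9.038×10^-7 m⁴.
T_max = τ_allow·J/r = 4.28×10^7 × 9.038×10^-7 / 0.0293 = 1320 N·m.
ω = 55.0 rad/s, so P_max = T_max·ω = 7.262×10^4 W.

72.6 kW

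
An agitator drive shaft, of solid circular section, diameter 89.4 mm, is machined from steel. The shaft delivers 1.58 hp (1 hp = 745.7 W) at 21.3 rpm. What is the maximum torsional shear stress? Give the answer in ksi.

ω = 2π·21.3/60 = 2.231 rad/s, so T = P/ω = 1.58×745.7 / 2.231 = 528.2 N·m.
J = πd⁴/32 = π(0.0894)⁴/32 = 6.271×10^-6 m⁴.
τ_max = T·r/J = 528.2 × 0.0447 / 6.271×10^-6 = 3.765×10^6 Pa.

0.546 ksi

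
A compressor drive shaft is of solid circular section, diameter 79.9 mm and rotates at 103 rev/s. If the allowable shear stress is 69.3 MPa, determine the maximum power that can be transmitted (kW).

4490 kW

J = πd⁴/32 = π(0.0799)⁴/32 = 4.001×10^-6 m⁴.
T_max = τ_allow·J/r = 6.93×10^7 × 4.001×10^-6 / 0.0399 = 6941 N·m.
ω = 2π·103 = 647.2 rad/s, so P_max = T_max·ω = 4.492×10^6 W.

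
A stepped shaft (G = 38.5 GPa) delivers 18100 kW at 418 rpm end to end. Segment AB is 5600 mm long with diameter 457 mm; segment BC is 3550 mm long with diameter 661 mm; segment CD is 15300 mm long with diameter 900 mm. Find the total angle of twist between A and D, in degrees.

ω = 2π·418/60 = 43.77 rad/s, so T = P/ω = 18100×10³ / 43.77 = 413500 N·m.
J_AB = π(0.457)⁴/32 = 4.28×10^-3 m⁴; J_BC = π(0.661)⁴/32 = 0.0187 m⁴; J_CD = π(0.900)⁴/32 = 0.0644 m⁴.
θ = (T/G)·Σ L_i/J_i = (413500/38.5×10⁹)·(5.60/4.28×10^-3 + 3.55/0.0187 + 15.3/0.0644) = 0.01863 rad.

1.07°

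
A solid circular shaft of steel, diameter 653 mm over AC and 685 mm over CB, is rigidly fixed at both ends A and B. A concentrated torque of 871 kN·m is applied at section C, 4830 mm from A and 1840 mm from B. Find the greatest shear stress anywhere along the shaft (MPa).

10.5 MPa

Compatibility: T_A·a/J_AC = T_B·b/J_CB with T_A + T_B = T₀.
J_AC = 0.0179 m⁴, J_CB = 0.0216 m⁴, so T_A = T₀·(J_AC/a)/((J_AC/a)+(J_CB/b)) = 208400 N·m, T_B = 662600 N·m.
τ in each portion: τ_AC = 3.81×10^6 Pa, τ_CB = 1.05×10^7 Pa; maximum is in CB.
τ_max = T_CB·r/J = 662600·0.343/0.0216 = 1.050×10^7 Pa.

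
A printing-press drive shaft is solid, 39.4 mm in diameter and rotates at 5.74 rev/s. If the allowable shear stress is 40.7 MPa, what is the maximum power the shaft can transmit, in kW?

J = πd⁴/32 = π(0.0394)⁴/32 = 2.366×10^-7 m⁴.
T_max = τ_allow·J/r = 4.07×10^7 × 2.366×10^-7 / 0.0197 = 488.8 N·m.
ω = 2π·5.74 = 36.07 rad/s, so P_max = T_max·ω = 1.763×10^4 W.

17.6 kW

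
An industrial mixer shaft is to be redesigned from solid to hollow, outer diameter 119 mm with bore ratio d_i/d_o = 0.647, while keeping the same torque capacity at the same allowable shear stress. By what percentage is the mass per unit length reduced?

33.9 %

Equal τ_max and T ⇒ the solid shaft needs d_s³ = d_o³(1−k⁴), so d_s = 119·(1−0.647⁴)^(1/3) = 111.6 mm.
Area ratio A_h/A_s = d_o²(1−k²)/d_s² = (1−k²)/(1−k⁴)^(2/3) = 0.6611.
Mass saving = 1 − 0.6611 = 33.9 %.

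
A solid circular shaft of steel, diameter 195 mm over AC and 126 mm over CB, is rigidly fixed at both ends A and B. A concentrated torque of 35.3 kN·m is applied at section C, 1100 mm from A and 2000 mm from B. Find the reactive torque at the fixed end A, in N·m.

32200 N·m

Compatibility: T_A·a/J_AC = T_B·b/J_CB with T_A + T_B = T₀.
J_AC = 1.42×10^-4 m⁴, J_CB = 2.47×10^-5 m⁴, so T_A = T₀·(J_AC/a)/((J_AC/a)+(J_CB/b)) = 32210 N·m, T_B = 3088 N·m.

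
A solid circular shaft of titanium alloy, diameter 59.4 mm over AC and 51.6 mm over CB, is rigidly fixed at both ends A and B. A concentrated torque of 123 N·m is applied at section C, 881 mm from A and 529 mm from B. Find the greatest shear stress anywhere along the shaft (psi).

Compatibility: T_A·a/J_AC = T_B·b/J_CB with T_A + T_B = T₀.
J_AC = 1.22×10^-6 m⁴, J_CB = 6.96×10^-7 m⁴, so T_A = T₀·(J_AC/a)/((J_AC/a)+(J_CB/b)) = 63.13 N·m, T_B = 59.87 N·m.
τ in each portion: τ_AC = 1.53×10^6 Pa, τ_CB = 2.22×10^6 Pa; maximum is in CB.
τ_max = T_CB·r/J = 59.87·0.0258/6.96×10^-7 = 2.219×10^6 Pa.

322 psi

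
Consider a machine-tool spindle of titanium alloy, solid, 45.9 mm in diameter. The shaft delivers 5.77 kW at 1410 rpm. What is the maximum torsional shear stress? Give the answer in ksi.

ω = 2π·1410/60 = 147.7 rad/s, so T = P/ω = 5.77×10³ / 147.7 = 39.08 N·m.
J = πd⁴/32 = π(0.0459)⁴/32 = 4.358×10^-7 m⁴.
τ_max = T·r/J = 39.08 × 0.0229 / 4.358×10^-7 = 2.058×10^6 Pa.

0.298 ksi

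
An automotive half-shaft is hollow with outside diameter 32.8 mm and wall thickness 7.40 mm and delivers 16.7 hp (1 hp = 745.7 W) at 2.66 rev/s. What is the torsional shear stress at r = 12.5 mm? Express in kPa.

ω = 2π·2.66 = 16.71 rad/s, so T = P/ω = 16.7×745.7 / 16.71 = 745.1 N·m.
J = π(d_o⁴ − d_i⁴)/32 = π(0.0328⁴ − 0.0180⁴)/32 = 1.033×10^-7 m⁴.
Shear stress varies linearly with radius: τ = T·r/J = 745.1 × 0.0125 / 1.033×10^-7 = 9.014×10^7 Pa.

90100 kPa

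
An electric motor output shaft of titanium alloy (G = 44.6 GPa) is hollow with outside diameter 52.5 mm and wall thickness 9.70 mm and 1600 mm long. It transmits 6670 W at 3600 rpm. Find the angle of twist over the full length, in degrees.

ω = 2π·3600/60 = 377.0 rad/s, so T = P/ω = 6670 / 377.0 = 17.69 N·m.
J = π(d_o⁴ − d_i⁴)/32 = π(0.0525⁴ − 0.0331⁴)/32 = 6.280×10^-7 m⁴.
θ = T·L/(G·J) = 17.69 × 1.60 / (44.6×10⁹ × 6.280×10^-7) = 1.011×10^-3 rad.

0.0579°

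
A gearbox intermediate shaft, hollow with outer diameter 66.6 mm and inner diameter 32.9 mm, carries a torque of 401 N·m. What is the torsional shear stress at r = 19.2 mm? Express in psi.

615 psi

J = π(d_o⁴ − d_i⁴)/32 = π(0.0666⁴ − 0.0329⁴)/32 = 1.816×10^-6 m⁴.
Shear stress varies linearly with radius: τ = T·r/J = 401.0 × 0.0192 / 1.816×10^-6 = 4.239×10^6 Pa.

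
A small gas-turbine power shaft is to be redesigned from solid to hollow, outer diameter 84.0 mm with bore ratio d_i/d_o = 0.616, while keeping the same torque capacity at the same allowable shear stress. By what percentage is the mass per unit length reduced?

Equal τ_max and T ⇒ the solid shaft needs d_s³ = d_o³(1−k⁴), so d_s = 84.0·(1−0.616⁴)^(1/3) = 79.76 mm.
Area ratio A_h/A_s = d_o²(1−k²)/d_s² = (1−k²)/(1−k⁴)^(2/3) = 0.6883.
Mass saving = 1 − 0.6883 = 31.2 %.

31.2 %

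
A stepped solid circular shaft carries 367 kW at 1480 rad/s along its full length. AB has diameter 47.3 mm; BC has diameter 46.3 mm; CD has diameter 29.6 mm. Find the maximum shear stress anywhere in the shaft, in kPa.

48700 kPa

ω = 1480 rad/s, so T = P/ω = 367×10³ / 1480 = 248.0 N·m.
Under the same torque, τ_max = 16T/(πd³) is largest where d is smallest — segment CD (d = 29.6 mm).
τ_max = 16·248.0/(π·(0.0296)³) = 4.870×10^7 Pa.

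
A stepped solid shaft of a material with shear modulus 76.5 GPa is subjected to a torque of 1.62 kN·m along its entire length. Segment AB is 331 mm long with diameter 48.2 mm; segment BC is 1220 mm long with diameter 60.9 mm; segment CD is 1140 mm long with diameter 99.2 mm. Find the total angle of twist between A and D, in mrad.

34.9 mrad

J_AB = π(0.0482)⁴/32 = 5.30×10^-7 m⁴; J_BC = π(0.0609)⁴/32 = 1.35×10^-6 m⁴; J_CD = π(0.0992)⁴/32 = 9.51×10^-6 m⁴.
θ = (T/G)·Σ L_i/J_i = (1620/76.5×10⁹)·(0.331/5.30×10^-7 + 1.22/1.35×10^-6 + 1.14/9.51×10^-6) = 0.03490 rad.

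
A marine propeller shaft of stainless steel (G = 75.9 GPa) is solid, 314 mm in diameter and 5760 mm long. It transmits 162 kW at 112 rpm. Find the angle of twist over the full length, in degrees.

0.0629°

ω = 2π·112/60 = 11.73 rad/s, so T = P/ω = 162×10³ / 11.73 = 13810 N·m.
J = πd⁴/32 = π(0.314)⁴/32 = 9.544×10^-4 m⁴.
θ = T·L/(G·J) = 13810 × 5.76 / (75.9×10⁹ × 9.544×10^-4) = 1.098×10^-3 rad.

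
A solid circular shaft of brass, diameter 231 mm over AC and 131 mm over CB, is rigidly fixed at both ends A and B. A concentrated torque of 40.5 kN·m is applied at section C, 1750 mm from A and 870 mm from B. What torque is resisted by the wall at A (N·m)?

Compatibility: T_A·a/J_AC = T_B·b/J_CB with T_A + T_B = T₀.
J_AC = 2.80×10^-4 m⁴, J_CB = 2.89×10^-5 m⁴, so T_A = T₀·(J_AC/a)/((J_AC/a)+(J_CB/b)) = 33530 N·m, T_B = 6975 N·m.

33500 N·m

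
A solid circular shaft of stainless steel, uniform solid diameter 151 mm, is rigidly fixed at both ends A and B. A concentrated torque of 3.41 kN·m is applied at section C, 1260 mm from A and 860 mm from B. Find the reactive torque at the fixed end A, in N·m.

1380 N·m

With uniform GJ and both ends fixed, compatibility θ_AC = θ_CB gives T_A·a = T_B·b, together with T_A + T_B = T₀.
T_A = T₀·b/(a+b) = 3410·860/2120 = 1383 N·m; T_B = 2027 N·m.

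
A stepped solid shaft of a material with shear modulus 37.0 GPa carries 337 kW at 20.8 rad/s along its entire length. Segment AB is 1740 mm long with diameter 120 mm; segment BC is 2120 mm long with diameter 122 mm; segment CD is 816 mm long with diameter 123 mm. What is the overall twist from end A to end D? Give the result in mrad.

ω = 20.8 rad/s, so T = P/ω = 337×10³ / 20.80 = 16200 N·m.
J_AB = π(0.120)⁴/32 = 2.04×10^-5 m⁴; J_BC = π(0.122)⁴/32 = 2.17×10^-5 m⁴; J_CD = π(0.123)⁴/32 = 2.25×10^-5 m⁴.
θ = (T/G)·Σ L_i/J_i = (16200/37.0×10⁹)·(1.74/2.04×10^-5 + 2.12/2.17×10^-5 + 0.816/2.25×10^-5) = 0.09601 rad.

96.0 mrad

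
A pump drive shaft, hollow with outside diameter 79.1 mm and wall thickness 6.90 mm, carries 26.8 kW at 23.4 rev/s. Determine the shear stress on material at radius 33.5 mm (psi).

430 psi

ω = 2π·23.4 = 147.0 rad/s, so T = P/ω = 26.8×10³ / 147.0 = 182.3 N·m.
J = π(d_o⁴ − d_i⁴)/32 = π(0.0791⁴ − 0.0653⁴)/32 = 2.058×10^-6 m⁴.
Shear stress varies linearly with radius: τ = T·r/J = 182.3 × 0.0335 / 2.058×10^-6 = 2.967×10^6 Pa.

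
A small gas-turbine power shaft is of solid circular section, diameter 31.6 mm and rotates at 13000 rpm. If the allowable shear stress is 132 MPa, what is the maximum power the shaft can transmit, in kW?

1110 kW

J = πd⁴/32 = π(0.0316)⁴/32 = 9.789×10^-8 m⁴.
T_max = τ_allow·J/r = 1.32×10^8 × 9.789×10^-8 / 0.0158 = 817.8 N·m.
ω = 2π·13000/60 = 1361 rad/s, so P_max = T_max·ω = 1.113×10^6 W.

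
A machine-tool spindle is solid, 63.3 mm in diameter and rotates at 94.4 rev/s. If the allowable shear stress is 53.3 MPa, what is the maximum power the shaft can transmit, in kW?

1570 kW

J = πd⁴/32 = π(0.0633)⁴/32 = 1.576×10^-6 m⁴.
T_max = τ_allow·J/r = 5.33×10^7 × 1.576×10^-6 / 0.0316 = 2654 N·m.
ω = 2π·94.4 = 593.1 rad/s, so P_max = T_max·ω = 1.574×10^6 W.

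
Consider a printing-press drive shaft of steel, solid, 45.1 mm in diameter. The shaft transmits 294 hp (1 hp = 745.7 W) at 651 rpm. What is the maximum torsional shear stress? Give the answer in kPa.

179000 kPa

ω = 2π·651/60 = 68.17 rad/s, so T = P/ω = 294×745.7 / 68.17 = 3216 N·m.
J = πd⁴/32 = π(0.0451)⁴/32 = 4.062×10^-7 m⁴.
τ_max = T·r/J = 3216 × 0.0226 / 4.062×10^-7 = 1.785×10^8 Pa.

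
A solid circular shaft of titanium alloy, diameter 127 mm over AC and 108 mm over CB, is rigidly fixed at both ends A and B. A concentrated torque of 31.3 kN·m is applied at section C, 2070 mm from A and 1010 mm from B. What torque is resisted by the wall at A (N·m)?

Compatibility: T_A·a/J_AC = T_B·b/J_CB with T_A + T_B = T₀.
J_AC = 2.55×10^-5 m⁴, J_CB = 1.34×10^-5 m⁴, so T_A = T₀·(J_AC/a)/((J_AC/a)+(J_CB/b)) = 15110 N·m, T_B = 16190 N·m.

15100 N·m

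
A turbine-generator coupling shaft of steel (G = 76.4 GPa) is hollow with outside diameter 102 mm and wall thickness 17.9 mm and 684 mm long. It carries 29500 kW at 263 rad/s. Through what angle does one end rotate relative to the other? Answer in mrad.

115 mrad

ω = 263 rad/s, so T = P/ω = 29500×10³ / 263.0 = 112200 N·m.
J = π(d_o⁴ − d_i⁴)/32 = π(0.102⁴ − 0.0662⁴)/32 = 8.741×10^-6 m⁴.
θ = T·L/(G·J) = 112200 × 0.684 / (76.4×10⁹ × 8.741×10^-6) = 0.1149 rad.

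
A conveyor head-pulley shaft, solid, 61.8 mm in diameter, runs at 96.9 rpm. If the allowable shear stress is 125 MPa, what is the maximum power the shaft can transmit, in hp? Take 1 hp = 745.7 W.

J = πd⁴/32 = π(0.0618)⁴/32 = 1.432×10^-6 m⁴.
T_max = τ_allow·J/r = 1.25×10^8 × 1.432×10^-6 / 0.0309 = 5793 N·m.
ω = 2π·96.9/60 = 10.15 rad/s, so P_max = T_max·ω = 5.878×10^4 W.

78.8 hp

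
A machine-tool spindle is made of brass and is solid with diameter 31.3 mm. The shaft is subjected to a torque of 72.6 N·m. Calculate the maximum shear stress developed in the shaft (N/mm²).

J = πd⁴/32 = π(0.0313)⁴/32 = 9.423×10^-8 m⁴.
τ_max = T·r/J = 72.60 × 0.0157 / 9.423×10^-8 = 1.206×10^7 Pa.

12.1 N/mm²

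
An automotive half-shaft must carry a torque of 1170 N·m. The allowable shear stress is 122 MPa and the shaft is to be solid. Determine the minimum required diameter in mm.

36.6 mm

For a solid shaft τ_max = 16T/(πd³), so d = (16T/(π τ_allow))^(1/3) = (16·1170/(π·1.22×10^8))^(1/3) = 0.03655 m.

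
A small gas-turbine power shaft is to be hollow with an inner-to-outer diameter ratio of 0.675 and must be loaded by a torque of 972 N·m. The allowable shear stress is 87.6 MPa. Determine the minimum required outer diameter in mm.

41.5 mm

For a hollow shaft with d_i/d_o = 0.675: τ_max = 16T/(π d_o³ (1−k⁴)), so d_o = [16T/(π τ_allow (1−k⁴))]^(1/3) = [16·972.0/(π·8.76×10^7·0.7924)]^(1/3) = 0.04147 m.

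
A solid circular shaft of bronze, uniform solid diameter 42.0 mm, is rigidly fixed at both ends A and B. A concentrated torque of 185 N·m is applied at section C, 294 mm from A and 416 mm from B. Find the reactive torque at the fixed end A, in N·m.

With uniform GJ and both ends fixed, compatibility θ_AC = θ_CB gives T_A·a = T_B·b, together with T_A + T_B = T₀.
T_A = T₀·b/(a+b) = 185.0·416/710.0 = 108.4 N·m; T_B = 76.61 N·m.

108 N·m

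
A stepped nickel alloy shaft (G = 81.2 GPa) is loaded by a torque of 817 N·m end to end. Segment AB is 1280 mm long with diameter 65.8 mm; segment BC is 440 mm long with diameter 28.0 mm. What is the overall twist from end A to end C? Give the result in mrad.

J_AB = π(0.0658)⁴/32 = 1.84×10^-6 m⁴; J_BC = π(0.0280)⁴/32 = 6.03×10^-8 m⁴.
θ = (T/G)·Σ L_i/J_i = (817.0/81.2×10⁹)·(1.28/1.84×10^-6 + 0.440/6.03×10^-8) = 0.08036 rad.

80.4 mrad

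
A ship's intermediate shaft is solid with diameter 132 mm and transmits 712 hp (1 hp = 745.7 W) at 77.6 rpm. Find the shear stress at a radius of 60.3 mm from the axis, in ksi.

ω = 2π·77.6/60 = 8.126 rad/s, so T = P/ω = 712×745.7 / 8.126 = 65340 N·m.
J = πd⁴/32 = π(0.132)⁴/32 = 2.981×10^-5 m⁴.
Shear stress varies linearly with radius: τ = T·r/J = 65340 × 0.0603 / 2.981×10^-5 = 1.322×10^8 Pa.

19.2 ksi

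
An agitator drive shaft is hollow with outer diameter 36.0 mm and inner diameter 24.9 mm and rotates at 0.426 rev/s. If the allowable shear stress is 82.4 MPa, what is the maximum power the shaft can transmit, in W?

J = π(d_o⁴ − d_i⁴)/32 = π(0.0360⁴ − 0.0249⁴)/32 = 1.272×10^-7 m⁴.
T_max = τ_allow·J/r = 8.24×10^7 × 1.272×10^-7 / 0.0180 = 582.1 N·m.
ω = 2π·0.426 = 2.677 rad/s, so P_max = T_max·ω = 1558 W.

1560 W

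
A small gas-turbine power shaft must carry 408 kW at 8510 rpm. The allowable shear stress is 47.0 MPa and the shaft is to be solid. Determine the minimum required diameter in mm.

36.7 mm

ω = 2π·8510/60 = 891.2 rad/s, so T = P/ω = 408×10³ / 891.2 = 457.8 N·m.
For a solid shaft τ_max = 16T/(πd³), so d = (16T/(π τ_allow))^(1/3) = (16·457.8/(π·4.70×10^7))^(1/3) = 0.03674 m.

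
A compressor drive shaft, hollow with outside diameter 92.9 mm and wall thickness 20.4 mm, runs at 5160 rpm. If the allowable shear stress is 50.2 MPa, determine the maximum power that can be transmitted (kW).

J = π(d_o⁴ − d_i⁴)/32 = π(0.0929⁴ − 0.0521⁴)/32 = 6.589×10^-6 m⁴.
T_max = τ_allow·J/r = 5.02×10^7 × 6.589×10^-6 / 0.0465 = 7121 N·m.
ω = 2π·5160/60 = 540.4 rad/s, so P_max = T_max·ω = 3.848×10^6 W.

3850 kW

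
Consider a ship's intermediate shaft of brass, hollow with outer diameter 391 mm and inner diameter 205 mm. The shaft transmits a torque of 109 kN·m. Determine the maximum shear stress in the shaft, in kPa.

10000 kPa

J = π(d_o⁴ − d_i⁴)/32 = π(0.391⁴ − 0.205⁴)/32 = 2.121×10^-3 m⁴.
τ_max = T·r/J = 109000 × 0.196 / 2.121×10^-3 = 1.005×10^7 Pa.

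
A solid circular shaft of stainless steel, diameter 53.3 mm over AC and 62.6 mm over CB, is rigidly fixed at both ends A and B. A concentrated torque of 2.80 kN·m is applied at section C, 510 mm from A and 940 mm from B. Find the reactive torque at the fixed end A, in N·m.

1380 N·m

Compatibility: T_A·a/J_AC = T_B·b/J_CB with T_A + T_B = T₀.
J_AC = 7.92×10^-7 m⁴, J_CB = 1.51×10^-6 m⁴, so T_A = T₀·(J_AC/a)/((J_AC/a)+(J_CB/b)) = 1378 N·m, T_B = 1422 N·m.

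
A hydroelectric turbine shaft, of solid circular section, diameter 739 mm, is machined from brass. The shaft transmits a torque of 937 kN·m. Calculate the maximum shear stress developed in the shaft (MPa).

11.8 MPa

J = πd⁴/32 = π(0.739)⁴/32 = 0.02928 m⁴.
τ_max = T·r/J = 937000 × 0.369 / 0.02928 = 1.182×10^7 Pa.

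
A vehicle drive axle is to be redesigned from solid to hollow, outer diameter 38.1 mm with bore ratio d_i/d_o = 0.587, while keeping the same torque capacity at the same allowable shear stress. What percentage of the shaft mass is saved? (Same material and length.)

28.7 %

Equal τ_max and T ⇒ the solid shaft needs d_s³ = d_o³(1−k⁴), so d_s = 38.1·(1−0.587⁴)^(1/3) = 36.53 mm.
Area ratio A_h/A_s = d_o²(1−k²)/d_s² = (1−k²)/(1−k⁴)^(2/3) = 0.7131.
Mass saving = 1 − 0.7131 = 28.7 %.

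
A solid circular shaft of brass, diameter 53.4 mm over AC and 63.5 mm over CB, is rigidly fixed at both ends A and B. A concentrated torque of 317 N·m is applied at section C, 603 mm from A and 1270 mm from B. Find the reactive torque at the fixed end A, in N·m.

163 N·m

Compatibility: T_A·a/J_AC = T_B·b/J_CB with T_A + T_B = T₀.
J_AC = 7.98×10^-7 m⁴, J_CB = 1.60×10^-6 m⁴, so T_A = T₀·(J_AC/a)/((J_AC/a)+(J_CB/b)) = 162.6 N·m, T_B = 154.4 N·m.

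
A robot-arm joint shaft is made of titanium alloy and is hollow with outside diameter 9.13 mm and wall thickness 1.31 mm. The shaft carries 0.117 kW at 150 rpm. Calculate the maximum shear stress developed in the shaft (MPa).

67.2 MPa

ω = 2π·150/60 = 15.71 rad/s, so T = P/ω = 0.117×10³ / 15.71 = 7.448 N·m.
J = π(d_o⁴ − d_i⁴)/32 = π(0.00913⁴ − 0.00651⁴)/32 = 5.058×10^-10 m⁴.
τ_max = T·r/J = 7.448 × 0.00457 / 5.058×10^-10 = 6.722×10^7 Pa.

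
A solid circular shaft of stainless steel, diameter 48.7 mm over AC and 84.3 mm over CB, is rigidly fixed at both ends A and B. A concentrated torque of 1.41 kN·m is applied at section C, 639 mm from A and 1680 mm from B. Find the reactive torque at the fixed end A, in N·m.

Compatibility: T_A·a/J_AC = T_B·b/J_CB with T_A + T_B = T₀.
J_AC = 5.52×10^-7 m⁴, J_CB = 4.96×10^-6 m⁴, so T_A = T₀·(J_AC/a)/((J_AC/a)+(J_CB/b)) = 319.4 N·m, T_B = 1091 N·m.

319 N·m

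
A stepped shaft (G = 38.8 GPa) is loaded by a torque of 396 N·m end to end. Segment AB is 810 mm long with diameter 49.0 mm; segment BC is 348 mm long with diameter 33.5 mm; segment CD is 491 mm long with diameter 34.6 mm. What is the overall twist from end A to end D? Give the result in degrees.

J_AB = π(0.0490)⁴/32 = 5.66×10^-7 m⁴; J_BC = π(0.0335)⁴/32 = 1.24×10^-7 m⁴; J_CD = π(0.0346)⁴/32 = 1.41×10^-7 m⁴.
θ = (T/G)·Σ L_i/J_i = (396.0/38.8×10⁹)·(0.810/5.66×10^-7 + 0.348/1.24×10^-7 + 0.491/1.41×10^-7) = 0.07895 rad.

4.52°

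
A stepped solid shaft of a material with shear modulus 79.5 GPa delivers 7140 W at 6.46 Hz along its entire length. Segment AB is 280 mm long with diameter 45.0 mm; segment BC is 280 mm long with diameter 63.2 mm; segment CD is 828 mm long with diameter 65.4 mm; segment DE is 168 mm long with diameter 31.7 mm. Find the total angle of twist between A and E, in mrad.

ω = 2π·6.46 = 40.59 rad/s, so T = P/ω = 7140 / 40.59 = 175.9 N·m.
J_AB = π(0.0450)⁴/32 = 4.03×10^-7 m⁴; J_BC = π(0.0632)⁴/32 = 1.57×10^-6 m⁴; J_CD = π(0.0654)⁴/32 = 1.80×10^-6 m⁴; J_DE = π(0.0317)⁴/32 = 9.91×10^-8 m⁴.
θ = (T/G)·Σ L_i/J_i = (175.9/79.5×10⁹)·(0.280/4.03×10^-7 + 0.280/1.57×10^-6 + 0.828/1.80×10^-6 + 0.168/9.91×10^-8) = 6.704×10^-3 rad.

6.70 mrad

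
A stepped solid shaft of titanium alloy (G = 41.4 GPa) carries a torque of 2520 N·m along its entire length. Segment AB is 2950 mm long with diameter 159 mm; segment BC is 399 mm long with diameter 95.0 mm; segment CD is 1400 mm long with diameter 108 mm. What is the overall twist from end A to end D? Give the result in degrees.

J_AB = π(0.159)⁴/32 = 6.27×10^-5 m⁴; J_BC = π(0.0950)⁴/32 = 8.00×10^-6 m⁴; J_CD = π(0.108)⁴/32 = 1.34×10^-5 m⁴.
θ = (T/G)·Σ L_i/J_i = (2520/41.4×10⁹)·(2.95/6.27×10^-5 + 0.399/8.00×10^-6 + 1.40/1.34×10^-5) = 0.01228 rad.

0.704°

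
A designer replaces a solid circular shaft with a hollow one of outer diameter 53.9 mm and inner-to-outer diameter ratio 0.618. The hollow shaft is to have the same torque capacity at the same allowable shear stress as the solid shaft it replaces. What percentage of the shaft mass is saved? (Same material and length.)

31.3 %

Equal τ_max and T ⇒ the solid shaft needs d_s³ = d_o³(1−k⁴), so d_s = 53.9·(1−0.618⁴)^(1/3) = 51.14 mm.
Area ratio A_h/A_s = d_o²(1−k²)/d_s² = (1−k²)/(1−k⁴)^(2/3) = 0.6866.
Mass saving = 1 − 0.6866 = 31.3 %.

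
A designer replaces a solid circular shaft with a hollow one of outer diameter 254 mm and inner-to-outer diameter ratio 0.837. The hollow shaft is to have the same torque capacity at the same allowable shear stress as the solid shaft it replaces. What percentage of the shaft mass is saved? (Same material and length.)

Equal τ_max and T ⇒ the solid shaft needs d_s³ = d_o³(1−k⁴), so d_s = 254·(1−0.837⁴)^(1/3) = 202.8 mm.
Area ratio A_h/A_s = d_o²(1−k²)/d_s² = (1−k²)/(1−k⁴)^(2/3) = 0.4696.
Mass saving = 1 − 0.4696 = 53.0 %.

53.0 %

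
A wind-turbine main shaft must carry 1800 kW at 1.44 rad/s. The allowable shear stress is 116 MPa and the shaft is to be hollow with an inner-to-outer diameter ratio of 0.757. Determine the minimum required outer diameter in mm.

ω = 1.44 rad/s, so T = P/ω = 1800×10³ / 1.440 = 1.250e6 N·m.
For a hollow shaft with d_i/d_o = 0.757: τ_max = 16T/(π d_o³ (1−k⁴)), so d_o = [16T/(π τ_allow (1−k⁴))]^(1/3) = [16·1.250e6/(π·1.16×10^8·0.6716)]^(1/3) = 0.4339 m.

434 mm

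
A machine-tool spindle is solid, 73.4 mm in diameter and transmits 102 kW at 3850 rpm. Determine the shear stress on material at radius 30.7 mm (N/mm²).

ω = 2π·3850/60 = 403.2 rad/s, so T = P/ω = 102×10³ / 403.2 = 253.0 N·m.
J = πd⁴/32 = π(0.0734)⁴/32 = 2.850×10^-6 m⁴.
Shear stress varies linearly with radius: τ = T·r/J = 253.0 × 0.0307 / 2.850×10^-6 = 2.726×10^6 Pa.

2.73 N/mm²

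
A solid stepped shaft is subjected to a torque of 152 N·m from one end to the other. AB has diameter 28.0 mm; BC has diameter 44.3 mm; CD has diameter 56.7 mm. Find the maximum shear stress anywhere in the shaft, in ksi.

5.11 ksi

Under the same torque, τ_max = 16T/(πd³) is largest where d is smallest — segment AB (d = 28.0 mm).
τ_max = 16·152.0/(π·(0.0280)³) = 3.526×10^7 Pa.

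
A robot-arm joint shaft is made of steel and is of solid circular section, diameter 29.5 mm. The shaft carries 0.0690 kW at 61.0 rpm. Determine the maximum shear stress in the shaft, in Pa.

2.14e6 Pa

ω = 2π·61.0/60 = 6.388 rad/s, so T = P/ω = 0.0690×10³ / 6.388 = 10.80 N·m.
J = πd⁴/32 = π(0.0295)⁴/32 = 7.435×10^-8 m⁴.
τ_max = T·r/J = 10.80 × 0.0147 / 7.435×10^-8 = 2.143×10^6 Pa.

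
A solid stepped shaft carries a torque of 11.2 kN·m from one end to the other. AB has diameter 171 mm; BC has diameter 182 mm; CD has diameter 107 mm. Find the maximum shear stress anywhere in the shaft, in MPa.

46.6 MPa

Under the same torque, τ_max = 16T/(πd³) is largest where d is smallest — segment CD (d = 107 mm).
τ_max = 16·11200/(π·(0.107)³) = 4.656×10^7 Pa.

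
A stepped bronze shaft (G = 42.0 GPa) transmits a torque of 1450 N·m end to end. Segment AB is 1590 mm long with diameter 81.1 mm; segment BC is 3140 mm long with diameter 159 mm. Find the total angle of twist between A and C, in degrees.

J_AB = π(0.0811)⁴/32 = 4.25×10^-6 m⁴; J_BC = π(0.159)⁴/32 = 6.27×10^-5 m⁴.
θ = (T/G)·Σ L_i/J_i = (1450/42.0×10⁹)·(1.59/4.25×10^-6 + 3.14/6.27×10^-5) = 0.01465 rad.

0.840°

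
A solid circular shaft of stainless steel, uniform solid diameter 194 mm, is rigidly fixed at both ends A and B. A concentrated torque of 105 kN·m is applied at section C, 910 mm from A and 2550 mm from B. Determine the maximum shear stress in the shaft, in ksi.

7.83 ksi

With uniform GJ and both ends fixed, compatibility θ_AC = θ_CB gives T_A·a = T_B·b, together with T_A + T_B = T₀.
T_A = T₀·b/(a+b) = 105000·2550/3460 = 77380 N·m; T_B = 27620 N·m.
τ in each portion: τ_AC = 5.40×10^7 Pa, τ_CB = 1.93×10^7 Pa; maximum is in AC.
τ_max = T_AC·r/J = 77380·0.0970/1.39×10^-4 = 5.398×10^7 Pa.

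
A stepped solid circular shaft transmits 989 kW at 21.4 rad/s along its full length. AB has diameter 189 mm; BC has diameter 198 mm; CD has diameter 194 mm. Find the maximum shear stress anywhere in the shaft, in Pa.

3.49e7 Pa

ω = 21.4 rad/s, so T = P/ω = 989×10³ / 21.40 = 46210 N·m.
Under the same torque, τ_max = 16T/(πd³) is largest where d is smallest — segment AB (d = 189 mm).
τ_max = 16·46210/(π·(0.189)³) = 3.486×10^7 Pa.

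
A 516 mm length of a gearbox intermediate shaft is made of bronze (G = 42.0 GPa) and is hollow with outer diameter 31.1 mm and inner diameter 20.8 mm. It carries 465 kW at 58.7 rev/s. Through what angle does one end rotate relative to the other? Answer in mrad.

211 mrad

ω = 2π·58.7 = 368.8 rad/s, so T = P/ω = 465×10³ / 368.8 = 1261 N·m.
J = π(d_o⁴ − d_i⁴)/32 = π(0.0311⁴ − 0.0208⁴)/32 = 7.347×10^-8 m⁴.
θ = T·L/(G·J) = 1261 × 0.516 / (42.0×10⁹ × 7.347×10^-8) = 0.2108 rad.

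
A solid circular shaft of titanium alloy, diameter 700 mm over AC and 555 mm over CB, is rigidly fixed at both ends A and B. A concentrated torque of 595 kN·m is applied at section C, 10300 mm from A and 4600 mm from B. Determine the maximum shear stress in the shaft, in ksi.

Compatibility: T_A·a/J_AC = T_B·b/J_CB with T_A + T_B = T₀.
J_AC = 0.0236 m⁴, J_CB = 9.31×10^-3 m⁴, so T_A = T₀·(J_AC/a)/((J_AC/a)+(J_CB/b)) = 315700 N·m, T_B = 279300 N·m.
τ in each portion: τ_AC = 4.69×10^6 Pa, τ_CB = 8.32×10^6 Pa; maximum is in CB.
τ_max = T_CB·r/J = 279300·0.278/9.31×10^-3 = 8.321×10^6 Pa.

1.21 ksi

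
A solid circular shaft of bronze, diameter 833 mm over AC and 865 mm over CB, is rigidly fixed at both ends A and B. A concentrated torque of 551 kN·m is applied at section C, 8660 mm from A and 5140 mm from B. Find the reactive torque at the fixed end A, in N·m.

Compatibility: T_A·a/J_AC = T_B·b/J_CB with T_A + T_B = T₀.
J_AC = 0.0473 m⁴, J_CB = 0.0550 m⁴, so T_A = T₀·(J_AC/a)/((J_AC/a)+(J_CB/b)) = 186200 N·m, T_B = 364800 N·m.

186000 N·m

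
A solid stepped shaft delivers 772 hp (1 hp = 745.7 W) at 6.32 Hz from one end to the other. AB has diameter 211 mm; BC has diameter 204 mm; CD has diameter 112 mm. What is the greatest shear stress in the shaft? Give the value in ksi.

7.62 ksi

ω = 2π·6.32 = 39.71 rad/s, so T = P/ω = 772×745.7 / 39.71 = 14500 N·m.
Under the same torque, τ_max = 16T/(πd³) is largest where d is smallest — segment CD (d = 112 mm).
τ_max = 16·14500/(π·(0.112)³) = 5.255×10^7 Pa.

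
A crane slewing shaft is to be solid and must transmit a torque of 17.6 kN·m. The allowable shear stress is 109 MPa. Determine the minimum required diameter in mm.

93.7 mm

For a solid shaft τ_max = 16T/(πd³), so d = (16T/(π τ_allow))^(1/3) = (16·17600/(π·1.09×10^8))^(1/3) = 0.09369 m.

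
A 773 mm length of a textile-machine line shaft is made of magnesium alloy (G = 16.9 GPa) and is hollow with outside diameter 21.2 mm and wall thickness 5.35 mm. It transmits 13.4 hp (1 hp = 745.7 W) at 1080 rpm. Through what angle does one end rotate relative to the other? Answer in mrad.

217 mrad

ω = 2π·1080/60 = 113.1 rad/s, so T = P/ω = 13.4×745.7 / 113.1 = 88.35 N·m.
J = π(d_o⁴ − d_i⁴)/32 = π(0.0212⁴ − 0.0105⁴)/32 = 1.864×10^-8 m⁴.
θ = T·L/(G·J) = 88.35 × 0.773 / (16.9×10⁹ × 1.864×10^-8) = 0.2168 rad.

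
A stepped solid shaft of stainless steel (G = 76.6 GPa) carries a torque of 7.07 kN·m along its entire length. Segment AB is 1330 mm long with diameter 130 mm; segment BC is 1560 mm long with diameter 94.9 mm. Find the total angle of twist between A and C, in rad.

J_AB = π(0.130)⁴/32 = 2.80×10^-5 m⁴; J_BC = π(0.0949)⁴/32 = 7.96×10^-6 m⁴.
θ = (T/G)·Σ L_i/J_i = (7070/76.6×10⁹)·(1.33/2.80×10^-5 + 1.56/7.96×10^-6) = 0.02246 rad.

0.0225 rad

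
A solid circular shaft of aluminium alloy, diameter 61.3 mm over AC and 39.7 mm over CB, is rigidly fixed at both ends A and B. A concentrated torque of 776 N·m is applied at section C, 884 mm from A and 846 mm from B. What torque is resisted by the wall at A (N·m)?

Compatibility: T_A·a/J_AC = T_B·b/J_CB with T_A + T_B = T₀.
J_AC = 1.39×10^-6 m⁴, J_CB = 2.44×10^-7 m⁴, so T_A = T₀·(J_AC/a)/((J_AC/a)+(J_CB/b)) = 655.5 N·m, T_B = 120.5 N·m.

656 N·m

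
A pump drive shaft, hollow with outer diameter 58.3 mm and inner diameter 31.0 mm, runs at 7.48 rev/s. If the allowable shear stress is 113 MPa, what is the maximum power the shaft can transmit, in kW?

J = π(d_o⁴ − d_i⁴)/32 = π(0.0583⁴ − 0.0310⁴)/32 = 1.043×10^-6 m⁴.
T_max = τ_allow·J/r = 1.13×10^8 × 1.043×10^-6 / 0.0291 = 4045 N·m.
ω = 2π·7.48 = 47.00 rad/s, so P_max = T_max·ω = 1.901×10^5 W.

190 kW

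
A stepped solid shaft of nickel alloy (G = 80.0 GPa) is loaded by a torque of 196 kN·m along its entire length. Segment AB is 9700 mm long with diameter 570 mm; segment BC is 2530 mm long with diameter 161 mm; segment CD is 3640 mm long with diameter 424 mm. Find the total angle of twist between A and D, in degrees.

J_AB = π(0.570)⁴/32 = 0.0104 m⁴; J_BC = π(0.161)⁴/32 = 6.60×10^-5 m⁴; J_CD = π(0.424)⁴/32 = 3.17×10^-3 m⁴.
θ = (T/G)·Σ L_i/J_i = (196000/80.0×10⁹)·(9.70/0.0104 + 2.53/6.60×10^-5 + 3.64/3.17×10^-3) = 0.09907 rad.

5.68°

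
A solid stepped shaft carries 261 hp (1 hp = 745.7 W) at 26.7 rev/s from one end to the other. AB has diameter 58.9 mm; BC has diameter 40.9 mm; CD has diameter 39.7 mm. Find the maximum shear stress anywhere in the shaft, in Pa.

ω = 2π·26.7 = 167.8 rad/s, so T = P/ω = 261×745.7 / 167.8 = 1160 N·m.
Under the same torque, τ_max = 16T/(πd³) is largest where d is smallest — segment CD (d = 39.7 mm).
τ_max = 16·1160/(π·(0.0397)³) = 9.443×10^7 Pa.

9.44e7 Pa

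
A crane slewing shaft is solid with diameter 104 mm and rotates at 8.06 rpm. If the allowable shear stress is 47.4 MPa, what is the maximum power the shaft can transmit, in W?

8840 W

J = πd⁴/32 = π(0.104)⁴/32 = 1.149×10^-5 m⁴.
T_max = τ_allow·J/r = 4.74×10^7 × 1.149×10^-5 / 0.0520 = 10470 N·m.
ω = 2π·8.06/60 = 0.8440 rad/s, so P_max = T_max·ω = 8836 W.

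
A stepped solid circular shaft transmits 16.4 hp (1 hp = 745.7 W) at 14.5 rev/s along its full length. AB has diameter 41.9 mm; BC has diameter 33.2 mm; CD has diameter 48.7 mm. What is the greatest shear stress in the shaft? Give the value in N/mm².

ω = 2π·14.5 = 91.11 rad/s, so T = P/ω = 16.4×745.7 / 91.11 = 134.2 N·m.
Under the same torque, τ_max = 16T/(πd³) is largest where d is smallest — segment BC (d = 33.2 mm).
τ_max = 16·134.2/(π·(0.0332)³) = 1.868×10^7 Pa.

18.7 N/mm²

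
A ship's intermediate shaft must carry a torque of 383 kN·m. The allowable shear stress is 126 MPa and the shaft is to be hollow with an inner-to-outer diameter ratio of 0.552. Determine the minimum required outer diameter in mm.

257 mm

For a hollow shaft with d_i/d_o = 0.552: τ_max = 16T/(π d_o³ (1−k⁴)), so d_o = [16T/(π τ_allow (1−k⁴))]^(1/3) = [16·383000/(π·1.26×10^8·0.9072)]^(1/3) = 0.2575 m.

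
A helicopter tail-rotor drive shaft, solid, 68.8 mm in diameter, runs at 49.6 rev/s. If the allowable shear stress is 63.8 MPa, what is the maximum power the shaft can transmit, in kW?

1270 kW

J = πd⁴/32 = π(0.0688)⁴/32 = 2.200×10^-6 m⁴.
T_max = τ_allow·J/r = 6.38×10^7 × 2.200×10^-6 / 0.0344 = 4080 N·m.
ω = 2π·49.6 = 311.6 rad/s, so P_max = T_max·ω = 1.271×10^6 W.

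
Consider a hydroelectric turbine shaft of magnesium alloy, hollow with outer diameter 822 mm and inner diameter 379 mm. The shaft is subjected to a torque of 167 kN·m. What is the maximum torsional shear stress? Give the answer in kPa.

J = π(d_o⁴ − d_i⁴)/32 = π(0.822⁴ − 0.379⁴)/32 = 0.04280 m⁴.
τ_max = T·r/J = 167000 × 0.411 / 0.04280 = 1.604×10^6 Pa.

1600 kPa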